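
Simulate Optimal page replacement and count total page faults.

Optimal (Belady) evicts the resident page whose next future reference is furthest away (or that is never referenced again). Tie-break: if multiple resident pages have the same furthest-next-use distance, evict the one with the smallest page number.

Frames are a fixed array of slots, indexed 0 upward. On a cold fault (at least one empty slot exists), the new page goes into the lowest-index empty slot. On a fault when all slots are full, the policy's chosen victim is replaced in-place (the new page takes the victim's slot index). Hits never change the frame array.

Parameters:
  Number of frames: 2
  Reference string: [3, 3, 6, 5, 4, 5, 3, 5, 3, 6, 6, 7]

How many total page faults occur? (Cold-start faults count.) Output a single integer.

Answer: 7

Derivation:
Step 0: ref 3 → FAULT, frames=[3,-]
Step 1: ref 3 → HIT, frames=[3,-]
Step 2: ref 6 → FAULT, frames=[3,6]
Step 3: ref 5 → FAULT (evict 6), frames=[3,5]
Step 4: ref 4 → FAULT (evict 3), frames=[4,5]
Step 5: ref 5 → HIT, frames=[4,5]
Step 6: ref 3 → FAULT (evict 4), frames=[3,5]
Step 7: ref 5 → HIT, frames=[3,5]
Step 8: ref 3 → HIT, frames=[3,5]
Step 9: ref 6 → FAULT (evict 3), frames=[6,5]
Step 10: ref 6 → HIT, frames=[6,5]
Step 11: ref 7 → FAULT (evict 5), frames=[6,7]
Total faults: 7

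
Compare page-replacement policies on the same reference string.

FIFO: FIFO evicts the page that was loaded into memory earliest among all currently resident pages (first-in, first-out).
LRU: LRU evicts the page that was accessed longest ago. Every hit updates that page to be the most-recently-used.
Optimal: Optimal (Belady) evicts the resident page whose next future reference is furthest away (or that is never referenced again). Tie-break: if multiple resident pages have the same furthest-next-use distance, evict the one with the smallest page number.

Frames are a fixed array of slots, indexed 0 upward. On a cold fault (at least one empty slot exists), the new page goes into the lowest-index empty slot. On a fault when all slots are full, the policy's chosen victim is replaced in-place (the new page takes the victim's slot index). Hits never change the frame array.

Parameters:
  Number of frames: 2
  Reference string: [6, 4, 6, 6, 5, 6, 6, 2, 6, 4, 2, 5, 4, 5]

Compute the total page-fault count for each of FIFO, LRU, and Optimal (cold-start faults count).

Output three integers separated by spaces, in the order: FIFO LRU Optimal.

--- FIFO ---
  step 0: ref 6 -> FAULT, frames=[6,-] (faults so far: 1)
  step 1: ref 4 -> FAULT, frames=[6,4] (faults so far: 2)
  step 2: ref 6 -> HIT, frames=[6,4] (faults so far: 2)
  step 3: ref 6 -> HIT, frames=[6,4] (faults so far: 2)
  step 4: ref 5 -> FAULT, evict 6, frames=[5,4] (faults so far: 3)
  step 5: ref 6 -> FAULT, evict 4, frames=[5,6] (faults so far: 4)
  step 6: ref 6 -> HIT, frames=[5,6] (faults so far: 4)
  step 7: ref 2 -> FAULT, evict 5, frames=[2,6] (faults so far: 5)
  step 8: ref 6 -> HIT, frames=[2,6] (faults so far: 5)
  step 9: ref 4 -> FAULT, evict 6, frames=[2,4] (faults so far: 6)
  step 10: ref 2 -> HIT, frames=[2,4] (faults so far: 6)
  step 11: ref 5 -> FAULT, evict 2, frames=[5,4] (faults so far: 7)
  step 12: ref 4 -> HIT, frames=[5,4] (faults so far: 7)
  step 13: ref 5 -> HIT, frames=[5,4] (faults so far: 7)
  FIFO total faults: 7
--- LRU ---
  step 0: ref 6 -> FAULT, frames=[6,-] (faults so far: 1)
  step 1: ref 4 -> FAULT, frames=[6,4] (faults so far: 2)
  step 2: ref 6 -> HIT, frames=[6,4] (faults so far: 2)
  step 3: ref 6 -> HIT, frames=[6,4] (faults so far: 2)
  step 4: ref 5 -> FAULT, evict 4, frames=[6,5] (faults so far: 3)
  step 5: ref 6 -> HIT, frames=[6,5] (faults so far: 3)
  step 6: ref 6 -> HIT, frames=[6,5] (faults so far: 3)
  step 7: ref 2 -> FAULT, evict 5, frames=[6,2] (faults so far: 4)
  step 8: ref 6 -> HIT, frames=[6,2] (faults so far: 4)
  step 9: ref 4 -> FAULT, evict 2, frames=[6,4] (faults so far: 5)
  step 10: ref 2 -> FAULT, evict 6, frames=[2,4] (faults so far: 6)
  step 11: ref 5 -> FAULT, evict 4, frames=[2,5] (faults so far: 7)
  step 12: ref 4 -> FAULT, evict 2, frames=[4,5] (faults so far: 8)
  step 13: ref 5 -> HIT, frames=[4,5] (faults so far: 8)
  LRU total faults: 8
--- Optimal ---
  step 0: ref 6 -> FAULT, frames=[6,-] (faults so far: 1)
  step 1: ref 4 -> FAULT, frames=[6,4] (faults so far: 2)
  step 2: ref 6 -> HIT, frames=[6,4] (faults so far: 2)
  step 3: ref 6 -> HIT, frames=[6,4] (faults so far: 2)
  step 4: ref 5 -> FAULT, evict 4, frames=[6,5] (faults so far: 3)
  step 5: ref 6 -> HIT, frames=[6,5] (faults so far: 3)
  step 6: ref 6 -> HIT, frames=[6,5] (faults so far: 3)
  step 7: ref 2 -> FAULT, evict 5, frames=[6,2] (faults so far: 4)
  step 8: ref 6 -> HIT, frames=[6,2] (faults so far: 4)
  step 9: ref 4 -> FAULT, evict 6, frames=[4,2] (faults so far: 5)
  step 10: ref 2 -> HIT, frames=[4,2] (faults so far: 5)
  step 11: ref 5 -> FAULT, evict 2, frames=[4,5] (faults so far: 6)
  step 12: ref 4 -> HIT, frames=[4,5] (faults so far: 6)
  step 13: ref 5 -> HIT, frames=[4,5] (faults so far: 6)
  Optimal total faults: 6

Answer: 7 8 6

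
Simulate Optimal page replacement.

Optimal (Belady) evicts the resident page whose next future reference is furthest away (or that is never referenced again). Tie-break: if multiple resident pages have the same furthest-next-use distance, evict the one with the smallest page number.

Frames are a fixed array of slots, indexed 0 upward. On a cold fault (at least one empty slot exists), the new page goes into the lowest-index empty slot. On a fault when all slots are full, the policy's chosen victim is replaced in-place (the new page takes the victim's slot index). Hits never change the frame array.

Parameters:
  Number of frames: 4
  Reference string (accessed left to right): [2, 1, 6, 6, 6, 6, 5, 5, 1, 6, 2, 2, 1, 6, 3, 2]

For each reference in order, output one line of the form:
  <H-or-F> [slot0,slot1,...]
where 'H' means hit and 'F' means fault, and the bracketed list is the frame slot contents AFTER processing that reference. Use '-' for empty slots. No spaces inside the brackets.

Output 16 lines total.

F [2,-,-,-]
F [2,1,-,-]
F [2,1,6,-]
H [2,1,6,-]
H [2,1,6,-]
H [2,1,6,-]
F [2,1,6,5]
H [2,1,6,5]
H [2,1,6,5]
H [2,1,6,5]
H [2,1,6,5]
H [2,1,6,5]
H [2,1,6,5]
H [2,1,6,5]
F [2,3,6,5]
H [2,3,6,5]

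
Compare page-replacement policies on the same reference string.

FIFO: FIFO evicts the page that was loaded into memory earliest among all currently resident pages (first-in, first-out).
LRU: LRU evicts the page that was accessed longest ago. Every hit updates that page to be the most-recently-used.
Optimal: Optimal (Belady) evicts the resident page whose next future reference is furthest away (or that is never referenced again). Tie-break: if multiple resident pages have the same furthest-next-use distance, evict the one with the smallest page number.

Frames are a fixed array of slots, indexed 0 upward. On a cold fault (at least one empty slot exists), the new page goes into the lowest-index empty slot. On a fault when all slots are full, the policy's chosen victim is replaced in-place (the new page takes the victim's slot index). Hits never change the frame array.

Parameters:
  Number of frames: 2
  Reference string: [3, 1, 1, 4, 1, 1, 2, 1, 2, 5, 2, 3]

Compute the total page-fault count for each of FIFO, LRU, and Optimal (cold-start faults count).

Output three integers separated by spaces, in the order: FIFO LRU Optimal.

Answer: 8 6 6

Derivation:
--- FIFO ---
  step 0: ref 3 -> FAULT, frames=[3,-] (faults so far: 1)
  step 1: ref 1 -> FAULT, frames=[3,1] (faults so far: 2)
  step 2: ref 1 -> HIT, frames=[3,1] (faults so far: 2)
  step 3: ref 4 -> FAULT, evict 3, frames=[4,1] (faults so far: 3)
  step 4: ref 1 -> HIT, frames=[4,1] (faults so far: 3)
  step 5: ref 1 -> HIT, frames=[4,1] (faults so far: 3)
  step 6: ref 2 -> FAULT, evict 1, frames=[4,2] (faults so far: 4)
  step 7: ref 1 -> FAULT, evict 4, frames=[1,2] (faults so far: 5)
  step 8: ref 2 -> HIT, frames=[1,2] (faults so far: 5)
  step 9: ref 5 -> FAULT, evict 2, frames=[1,5] (faults so far: 6)
  step 10: ref 2 -> FAULT, evict 1, frames=[2,5] (faults so far: 7)
  step 11: ref 3 -> FAULT, evict 5, frames=[2,3] (faults so far: 8)
  FIFO total faults: 8
--- LRU ---
  step 0: ref 3 -> FAULT, frames=[3,-] (faults so far: 1)
  step 1: ref 1 -> FAULT, frames=[3,1] (faults so far: 2)
  step 2: ref 1 -> HIT, frames=[3,1] (faults so far: 2)
  step 3: ref 4 -> FAULT, evict 3, frames=[4,1] (faults so far: 3)
  step 4: ref 1 -> HIT, frames=[4,1] (faults so far: 3)
  step 5: ref 1 -> HIT, frames=[4,1] (faults so far: 3)
  step 6: ref 2 -> FAULT, evict 4, frames=[2,1] (faults so far: 4)
  step 7: ref 1 -> HIT, frames=[2,1] (faults so far: 4)
  step 8: ref 2 -> HIT, frames=[2,1] (faults so far: 4)
  step 9: ref 5 -> FAULT, evict 1, frames=[2,5] (faults so far: 5)
  step 10: ref 2 -> HIT, frames=[2,5] (faults so far: 5)
  step 11: ref 3 -> FAULT, evict 5, frames=[2,3] (faults so far: 6)
  LRU total faults: 6
--- Optimal ---
  step 0: ref 3 -> FAULT, frames=[3,-] (faults so far: 1)
  step 1: ref 1 -> FAULT, frames=[3,1] (faults so far: 2)
  step 2: ref 1 -> HIT, frames=[3,1] (faults so far: 2)
  step 3: ref 4 -> FAULT, evict 3, frames=[4,1] (faults so far: 3)
  step 4: ref 1 -> HIT, frames=[4,1] (faults so far: 3)
  step 5: ref 1 -> HIT, frames=[4,1] (faults so far: 3)
  step 6: ref 2 -> FAULT, evict 4, frames=[2,1] (faults so far: 4)
  step 7: ref 1 -> HIT, frames=[2,1] (faults so far: 4)
  step 8: ref 2 -> HIT, frames=[2,1] (faults so far: 4)
  step 9: ref 5 -> FAULT, evict 1, frames=[2,5] (faults so far: 5)
  step 10: ref 2 -> HIT, frames=[2,5] (faults so far: 5)
  step 11: ref 3 -> FAULT, evict 2, frames=[3,5] (faults so far: 6)
  Optimal total faults: 6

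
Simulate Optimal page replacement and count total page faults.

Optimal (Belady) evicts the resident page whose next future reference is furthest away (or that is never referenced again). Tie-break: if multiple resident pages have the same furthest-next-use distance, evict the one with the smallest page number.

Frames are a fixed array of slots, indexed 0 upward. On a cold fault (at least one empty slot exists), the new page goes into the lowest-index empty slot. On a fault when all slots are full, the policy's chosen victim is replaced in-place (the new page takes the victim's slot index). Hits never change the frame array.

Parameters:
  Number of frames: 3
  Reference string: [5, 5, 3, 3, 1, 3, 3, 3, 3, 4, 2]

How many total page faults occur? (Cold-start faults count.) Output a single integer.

Answer: 5

Derivation:
Step 0: ref 5 → FAULT, frames=[5,-,-]
Step 1: ref 5 → HIT, frames=[5,-,-]
Step 2: ref 3 → FAULT, frames=[5,3,-]
Step 3: ref 3 → HIT, frames=[5,3,-]
Step 4: ref 1 → FAULT, frames=[5,3,1]
Step 5: ref 3 → HIT, frames=[5,3,1]
Step 6: ref 3 → HIT, frames=[5,3,1]
Step 7: ref 3 → HIT, frames=[5,3,1]
Step 8: ref 3 → HIT, frames=[5,3,1]
Step 9: ref 4 → FAULT (evict 1), frames=[5,3,4]
Step 10: ref 2 → FAULT (evict 3), frames=[5,2,4]
Total faults: 5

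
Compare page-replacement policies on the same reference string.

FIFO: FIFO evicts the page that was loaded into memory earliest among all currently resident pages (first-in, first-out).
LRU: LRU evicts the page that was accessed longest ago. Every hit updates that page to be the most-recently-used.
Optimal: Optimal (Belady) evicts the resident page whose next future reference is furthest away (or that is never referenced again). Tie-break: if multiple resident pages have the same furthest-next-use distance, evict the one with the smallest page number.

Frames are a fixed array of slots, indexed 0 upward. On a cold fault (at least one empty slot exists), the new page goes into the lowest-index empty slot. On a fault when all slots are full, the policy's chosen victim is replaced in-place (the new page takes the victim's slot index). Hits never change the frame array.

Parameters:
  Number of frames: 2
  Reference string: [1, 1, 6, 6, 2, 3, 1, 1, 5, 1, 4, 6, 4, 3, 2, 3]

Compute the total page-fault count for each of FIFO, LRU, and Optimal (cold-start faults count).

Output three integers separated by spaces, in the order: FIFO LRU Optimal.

--- FIFO ---
  step 0: ref 1 -> FAULT, frames=[1,-] (faults so far: 1)
  step 1: ref 1 -> HIT, frames=[1,-] (faults so far: 1)
  step 2: ref 6 -> FAULT, frames=[1,6] (faults so far: 2)
  step 3: ref 6 -> HIT, frames=[1,6] (faults so far: 2)
  step 4: ref 2 -> FAULT, evict 1, frames=[2,6] (faults so far: 3)
  step 5: ref 3 -> FAULT, evict 6, frames=[2,3] (faults so far: 4)
  step 6: ref 1 -> FAULT, evict 2, frames=[1,3] (faults so far: 5)
  step 7: ref 1 -> HIT, frames=[1,3] (faults so far: 5)
  step 8: ref 5 -> FAULT, evict 3, frames=[1,5] (faults so far: 6)
  step 9: ref 1 -> HIT, frames=[1,5] (faults so far: 6)
  step 10: ref 4 -> FAULT, evict 1, frames=[4,5] (faults so far: 7)
  step 11: ref 6 -> FAULT, evict 5, frames=[4,6] (faults so far: 8)
  step 12: ref 4 -> HIT, frames=[4,6] (faults so far: 8)
  step 13: ref 3 -> FAULT, evict 4, frames=[3,6] (faults so far: 9)
  step 14: ref 2 -> FAULT, evict 6, frames=[3,2] (faults so far: 10)
  step 15: ref 3 -> HIT, frames=[3,2] (faults so far: 10)
  FIFO total faults: 10
--- LRU ---
  step 0: ref 1 -> FAULT, frames=[1,-] (faults so far: 1)
  step 1: ref 1 -> HIT, frames=[1,-] (faults so far: 1)
  step 2: ref 6 -> FAULT, frames=[1,6] (faults so far: 2)
  step 3: ref 6 -> HIT, frames=[1,6] (faults so far: 2)
  step 4: ref 2 -> FAULT, evict 1, frames=[2,6] (faults so far: 3)
  step 5: ref 3 -> FAULT, evict 6, frames=[2,3] (faults so far: 4)
  step 6: ref 1 -> FAULT, evict 2, frames=[1,3] (faults so far: 5)
  step 7: ref 1 -> HIT, frames=[1,3] (faults so far: 5)
  step 8: ref 5 -> FAULT, evict 3, frames=[1,5] (faults so far: 6)
  step 9: ref 1 -> HIT, frames=[1,5] (faults so far: 6)
  step 10: ref 4 -> FAULT, evict 5, frames=[1,4] (faults so far: 7)
  step 11: ref 6 -> FAULT, evict 1, frames=[6,4] (faults so far: 8)
  step 12: ref 4 -> HIT, frames=[6,4] (faults so far: 8)
  step 13: ref 3 -> FAULT, evict 6, frames=[3,4] (faults so far: 9)
  step 14: ref 2 -> FAULT, evict 4, frames=[3,2] (faults so far: 10)
  step 15: ref 3 -> HIT, frames=[3,2] (faults so far: 10)
  LRU total faults: 10
--- Optimal ---
  step 0: ref 1 -> FAULT, frames=[1,-] (faults so far: 1)
  step 1: ref 1 -> HIT, frames=[1,-] (faults so far: 1)
  step 2: ref 6 -> FAULT, frames=[1,6] (faults so far: 2)
  step 3: ref 6 -> HIT, frames=[1,6] (faults so far: 2)
  step 4: ref 2 -> FAULT, evict 6, frames=[1,2] (faults so far: 3)
  step 5: ref 3 -> FAULT, evict 2, frames=[1,3] (faults so far: 4)
  step 6: ref 1 -> HIT, frames=[1,3] (faults so far: 4)
  step 7: ref 1 -> HIT, frames=[1,3] (faults so far: 4)
  step 8: ref 5 -> FAULT, evict 3, frames=[1,5] (faults so far: 5)
  step 9: ref 1 -> HIT, frames=[1,5] (faults so far: 5)
  step 10: ref 4 -> FAULT, evict 1, frames=[4,5] (faults so far: 6)
  step 11: ref 6 -> FAULT, evict 5, frames=[4,6] (faults so far: 7)
  step 12: ref 4 -> HIT, frames=[4,6] (faults so far: 7)
  step 13: ref 3 -> FAULT, evict 4, frames=[3,6] (faults so far: 8)
  step 14: ref 2 -> FAULT, evict 6, frames=[3,2] (faults so far: 9)
  step 15: ref 3 -> HIT, frames=[3,2] (faults so far: 9)
  Optimal total faults: 9

Answer: 10 10 9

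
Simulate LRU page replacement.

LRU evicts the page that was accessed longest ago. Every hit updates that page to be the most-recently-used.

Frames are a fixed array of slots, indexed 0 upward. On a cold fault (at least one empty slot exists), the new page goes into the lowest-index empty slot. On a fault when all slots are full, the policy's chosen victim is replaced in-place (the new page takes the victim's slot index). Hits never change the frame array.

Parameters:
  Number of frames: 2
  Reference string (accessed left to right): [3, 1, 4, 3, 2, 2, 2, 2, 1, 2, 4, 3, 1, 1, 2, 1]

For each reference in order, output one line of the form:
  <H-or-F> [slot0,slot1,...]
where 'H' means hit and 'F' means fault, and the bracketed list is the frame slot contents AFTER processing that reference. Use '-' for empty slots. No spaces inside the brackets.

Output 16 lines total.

F [3,-]
F [3,1]
F [4,1]
F [4,3]
F [2,3]
H [2,3]
H [2,3]
H [2,3]
F [2,1]
H [2,1]
F [2,4]
F [3,4]
F [3,1]
H [3,1]
F [2,1]
H [2,1]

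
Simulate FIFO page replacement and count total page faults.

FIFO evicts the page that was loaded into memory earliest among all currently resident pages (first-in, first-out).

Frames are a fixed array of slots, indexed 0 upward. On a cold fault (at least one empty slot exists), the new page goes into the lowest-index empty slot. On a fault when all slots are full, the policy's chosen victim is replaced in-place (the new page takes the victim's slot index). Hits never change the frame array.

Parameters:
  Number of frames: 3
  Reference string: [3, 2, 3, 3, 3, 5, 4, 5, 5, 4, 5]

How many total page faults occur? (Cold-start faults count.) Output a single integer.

Step 0: ref 3 → FAULT, frames=[3,-,-]
Step 1: ref 2 → FAULT, frames=[3,2,-]
Step 2: ref 3 → HIT, frames=[3,2,-]
Step 3: ref 3 → HIT, frames=[3,2,-]
Step 4: ref 3 → HIT, frames=[3,2,-]
Step 5: ref 5 → FAULT, frames=[3,2,5]
Step 6: ref 4 → FAULT (evict 3), frames=[4,2,5]
Step 7: ref 5 → HIT, frames=[4,2,5]
Step 8: ref 5 → HIT, frames=[4,2,5]
Step 9: ref 4 → HIT, frames=[4,2,5]
Step 10: ref 5 → HIT, frames=[4,2,5]
Total faults: 4

Answer: 4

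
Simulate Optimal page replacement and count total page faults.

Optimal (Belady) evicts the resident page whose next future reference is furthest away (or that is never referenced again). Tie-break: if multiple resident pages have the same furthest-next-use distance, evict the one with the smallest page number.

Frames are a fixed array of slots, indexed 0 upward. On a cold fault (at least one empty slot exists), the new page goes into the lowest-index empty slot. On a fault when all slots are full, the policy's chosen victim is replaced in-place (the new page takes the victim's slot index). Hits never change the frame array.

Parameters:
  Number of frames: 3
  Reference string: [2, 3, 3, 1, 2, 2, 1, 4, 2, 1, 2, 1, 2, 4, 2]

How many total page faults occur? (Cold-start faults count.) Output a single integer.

Step 0: ref 2 → FAULT, frames=[2,-,-]
Step 1: ref 3 → FAULT, frames=[2,3,-]
Step 2: ref 3 → HIT, frames=[2,3,-]
Step 3: ref 1 → FAULT, frames=[2,3,1]
Step 4: ref 2 → HIT, frames=[2,3,1]
Step 5: ref 2 → HIT, frames=[2,3,1]
Step 6: ref 1 → HIT, frames=[2,3,1]
Step 7: ref 4 → FAULT (evict 3), frames=[2,4,1]
Step 8: ref 2 → HIT, frames=[2,4,1]
Step 9: ref 1 → HIT, frames=[2,4,1]
Step 10: ref 2 → HIT, frames=[2,4,1]
Step 11: ref 1 → HIT, frames=[2,4,1]
Step 12: ref 2 → HIT, frames=[2,4,1]
Step 13: ref 4 → HIT, frames=[2,4,1]
Step 14: ref 2 → HIT, frames=[2,4,1]
Total faults: 4

Answer: 4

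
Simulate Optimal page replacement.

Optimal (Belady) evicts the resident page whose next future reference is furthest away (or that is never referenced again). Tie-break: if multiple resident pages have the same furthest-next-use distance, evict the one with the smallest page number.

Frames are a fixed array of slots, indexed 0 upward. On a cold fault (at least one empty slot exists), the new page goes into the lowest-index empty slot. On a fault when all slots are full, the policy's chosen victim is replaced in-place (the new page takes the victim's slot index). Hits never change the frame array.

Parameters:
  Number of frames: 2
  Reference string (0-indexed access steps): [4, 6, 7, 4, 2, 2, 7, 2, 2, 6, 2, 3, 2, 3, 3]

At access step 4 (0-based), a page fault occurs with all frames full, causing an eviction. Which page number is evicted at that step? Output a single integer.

Step 0: ref 4 -> FAULT, frames=[4,-]
Step 1: ref 6 -> FAULT, frames=[4,6]
Step 2: ref 7 -> FAULT, evict 6, frames=[4,7]
Step 3: ref 4 -> HIT, frames=[4,7]
Step 4: ref 2 -> FAULT, evict 4, frames=[2,7]
At step 4: evicted page 4

Answer: 4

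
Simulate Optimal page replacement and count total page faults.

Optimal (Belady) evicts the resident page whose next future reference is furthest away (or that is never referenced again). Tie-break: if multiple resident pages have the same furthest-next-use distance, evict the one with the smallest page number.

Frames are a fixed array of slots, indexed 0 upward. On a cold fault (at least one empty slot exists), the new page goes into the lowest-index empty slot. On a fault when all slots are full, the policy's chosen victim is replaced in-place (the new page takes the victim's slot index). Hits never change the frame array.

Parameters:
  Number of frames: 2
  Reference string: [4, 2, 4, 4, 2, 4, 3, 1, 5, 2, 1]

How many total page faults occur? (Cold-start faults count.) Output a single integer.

Step 0: ref 4 → FAULT, frames=[4,-]
Step 1: ref 2 → FAULT, frames=[4,2]
Step 2: ref 4 → HIT, frames=[4,2]
Step 3: ref 4 → HIT, frames=[4,2]
Step 4: ref 2 → HIT, frames=[4,2]
Step 5: ref 4 → HIT, frames=[4,2]
Step 6: ref 3 → FAULT (evict 4), frames=[3,2]
Step 7: ref 1 → FAULT (evict 3), frames=[1,2]
Step 8: ref 5 → FAULT (evict 1), frames=[5,2]
Step 9: ref 2 → HIT, frames=[5,2]
Step 10: ref 1 → FAULT (evict 2), frames=[5,1]
Total faults: 6

Answer: 6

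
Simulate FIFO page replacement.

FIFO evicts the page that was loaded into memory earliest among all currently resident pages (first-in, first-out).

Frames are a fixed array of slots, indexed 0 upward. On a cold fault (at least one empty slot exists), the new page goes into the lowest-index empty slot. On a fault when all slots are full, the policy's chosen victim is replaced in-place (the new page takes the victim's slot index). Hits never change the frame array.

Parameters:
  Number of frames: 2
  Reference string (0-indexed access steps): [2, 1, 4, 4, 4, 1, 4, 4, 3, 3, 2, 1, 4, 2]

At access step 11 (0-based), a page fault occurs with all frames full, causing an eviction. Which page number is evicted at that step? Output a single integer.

Answer: 3

Derivation:
Step 0: ref 2 -> FAULT, frames=[2,-]
Step 1: ref 1 -> FAULT, frames=[2,1]
Step 2: ref 4 -> FAULT, evict 2, frames=[4,1]
Step 3: ref 4 -> HIT, frames=[4,1]
Step 4: ref 4 -> HIT, frames=[4,1]
Step 5: ref 1 -> HIT, frames=[4,1]
Step 6: ref 4 -> HIT, frames=[4,1]
Step 7: ref 4 -> HIT, frames=[4,1]
Step 8: ref 3 -> FAULT, evict 1, frames=[4,3]
Step 9: ref 3 -> HIT, frames=[4,3]
Step 10: ref 2 -> FAULT, evict 4, frames=[2,3]
Step 11: ref 1 -> FAULT, evict 3, frames=[2,1]
At step 11: evicted page 3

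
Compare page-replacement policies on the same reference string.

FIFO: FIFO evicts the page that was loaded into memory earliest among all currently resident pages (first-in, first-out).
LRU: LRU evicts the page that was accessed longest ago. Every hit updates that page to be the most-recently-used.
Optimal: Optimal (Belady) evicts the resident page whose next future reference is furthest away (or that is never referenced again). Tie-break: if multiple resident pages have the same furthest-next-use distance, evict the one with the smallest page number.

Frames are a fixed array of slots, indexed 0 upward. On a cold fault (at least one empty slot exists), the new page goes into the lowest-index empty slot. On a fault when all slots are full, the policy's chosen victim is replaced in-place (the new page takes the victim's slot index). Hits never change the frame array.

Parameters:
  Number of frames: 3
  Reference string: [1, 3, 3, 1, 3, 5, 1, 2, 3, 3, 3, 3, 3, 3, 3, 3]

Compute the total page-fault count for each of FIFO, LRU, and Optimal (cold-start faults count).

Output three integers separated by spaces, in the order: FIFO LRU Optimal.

Answer: 4 5 4

Derivation:
--- FIFO ---
  step 0: ref 1 -> FAULT, frames=[1,-,-] (faults so far: 1)
  step 1: ref 3 -> FAULT, frames=[1,3,-] (faults so far: 2)
  step 2: ref 3 -> HIT, frames=[1,3,-] (faults so far: 2)
  step 3: ref 1 -> HIT, frames=[1,3,-] (faults so far: 2)
  step 4: ref 3 -> HIT, frames=[1,3,-] (faults so far: 2)
  step 5: ref 5 -> FAULT, frames=[1,3,5] (faults so far: 3)
  step 6: ref 1 -> HIT, frames=[1,3,5] (faults so far: 3)
  step 7: ref 2 -> FAULT, evict 1, frames=[2,3,5] (faults so far: 4)
  step 8: ref 3 -> HIT, frames=[2,3,5] (faults so far: 4)
  step 9: ref 3 -> HIT, frames=[2,3,5] (faults so far: 4)
  step 10: ref 3 -> HIT, frames=[2,3,5] (faults so far: 4)
  step 11: ref 3 -> HIT, frames=[2,3,5] (faults so far: 4)
  step 12: ref 3 -> HIT, frames=[2,3,5] (faults so far: 4)
  step 13: ref 3 -> HIT, frames=[2,3,5] (faults so far: 4)
  step 14: ref 3 -> HIT, frames=[2,3,5] (faults so far: 4)
  step 15: ref 3 -> HIT, frames=[2,3,5] (faults so far: 4)
  FIFO total faults: 4
--- LRU ---
  step 0: ref 1 -> FAULT, frames=[1,-,-] (faults so far: 1)
  step 1: ref 3 -> FAULT, frames=[1,3,-] (faults so far: 2)
  step 2: ref 3 -> HIT, frames=[1,3,-] (faults so far: 2)
  step 3: ref 1 -> HIT, frames=[1,3,-] (faults so far: 2)
  step 4: ref 3 -> HIT, frames=[1,3,-] (faults so far: 2)
  step 5: ref 5 -> FAULT, frames=[1,3,5] (faults so far: 3)
  step 6: ref 1 -> HIT, frames=[1,3,5] (faults so far: 3)
  step 7: ref 2 -> FAULT, evict 3, frames=[1,2,5] (faults so far: 4)
  step 8: ref 3 -> FAULT, evict 5, frames=[1,2,3] (faults so far: 5)
  step 9: ref 3 -> HIT, frames=[1,2,3] (faults so far: 5)
  step 10: ref 3 -> HIT, frames=[1,2,3] (faults so far: 5)
  step 11: ref 3 -> HIT, frames=[1,2,3] (faults so far: 5)
  step 12: ref 3 -> HIT, frames=[1,2,3] (faults so far: 5)
  step 13: ref 3 -> HIT, frames=[1,2,3] (faults so far: 5)
  step 14: ref 3 -> HIT, frames=[1,2,3] (faults so far: 5)
  step 15: ref 3 -> HIT, frames=[1,2,3] (faults so far: 5)
  LRU total faults: 5
--- Optimal ---
  step 0: ref 1 -> FAULT, frames=[1,-,-] (faults so far: 1)
  step 1: ref 3 -> FAULT, frames=[1,3,-] (faults so far: 2)
  step 2: ref 3 -> HIT, frames=[1,3,-] (faults so far: 2)
  step 3: ref 1 -> HIT, frames=[1,3,-] (faults so far: 2)
  step 4: ref 3 -> HIT, frames=[1,3,-] (faults so far: 2)
  step 5: ref 5 -> FAULT, frames=[1,3,5] (faults so far: 3)
  step 6: ref 1 -> HIT, frames=[1,3,5] (faults so far: 3)
  step 7: ref 2 -> FAULT, evict 1, frames=[2,3,5] (faults so far: 4)
  step 8: ref 3 -> HIT, frames=[2,3,5] (faults so far: 4)
  step 9: ref 3 -> HIT, frames=[2,3,5] (faults so far: 4)
  step 10: ref 3 -> HIT, frames=[2,3,5] (faults so far: 4)
  step 11: ref 3 -> HIT, frames=[2,3,5] (faults so far: 4)
  step 12: ref 3 -> HIT, frames=[2,3,5] (faults so far: 4)
  step 13: ref 3 -> HIT, frames=[2,3,5] (faults so far: 4)
  step 14: ref 3 -> HIT, frames=[2,3,5] (faults so far: 4)
  step 15: ref 3 -> HIT, frames=[2,3,5] (faults so far: 4)
  Optimal total faults: 4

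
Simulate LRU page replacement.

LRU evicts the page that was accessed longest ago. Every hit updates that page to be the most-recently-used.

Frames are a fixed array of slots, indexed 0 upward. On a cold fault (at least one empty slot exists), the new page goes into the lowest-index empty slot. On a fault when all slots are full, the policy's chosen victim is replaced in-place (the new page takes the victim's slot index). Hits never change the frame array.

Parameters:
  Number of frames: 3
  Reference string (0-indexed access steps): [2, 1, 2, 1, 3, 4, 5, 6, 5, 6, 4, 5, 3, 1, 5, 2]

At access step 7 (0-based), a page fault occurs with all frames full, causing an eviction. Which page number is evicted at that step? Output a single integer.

Answer: 3

Derivation:
Step 0: ref 2 -> FAULT, frames=[2,-,-]
Step 1: ref 1 -> FAULT, frames=[2,1,-]
Step 2: ref 2 -> HIT, frames=[2,1,-]
Step 3: ref 1 -> HIT, frames=[2,1,-]
Step 4: ref 3 -> FAULT, frames=[2,1,3]
Step 5: ref 4 -> FAULT, evict 2, frames=[4,1,3]
Step 6: ref 5 -> FAULT, evict 1, frames=[4,5,3]
Step 7: ref 6 -> FAULT, evict 3, frames=[4,5,6]
At step 7: evicted page 3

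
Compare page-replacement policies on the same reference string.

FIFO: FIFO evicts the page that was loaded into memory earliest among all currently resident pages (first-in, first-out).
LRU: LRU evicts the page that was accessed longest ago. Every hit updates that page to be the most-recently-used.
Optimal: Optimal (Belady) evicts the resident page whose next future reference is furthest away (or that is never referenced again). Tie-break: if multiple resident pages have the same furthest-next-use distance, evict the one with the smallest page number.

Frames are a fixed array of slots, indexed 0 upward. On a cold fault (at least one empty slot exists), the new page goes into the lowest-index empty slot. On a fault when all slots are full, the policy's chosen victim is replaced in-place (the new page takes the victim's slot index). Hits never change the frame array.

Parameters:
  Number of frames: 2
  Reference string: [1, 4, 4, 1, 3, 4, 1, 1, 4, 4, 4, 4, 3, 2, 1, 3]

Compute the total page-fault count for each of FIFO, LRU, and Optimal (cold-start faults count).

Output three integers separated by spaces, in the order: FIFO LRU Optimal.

Answer: 9 9 7

Derivation:
--- FIFO ---
  step 0: ref 1 -> FAULT, frames=[1,-] (faults so far: 1)
  step 1: ref 4 -> FAULT, frames=[1,4] (faults so far: 2)
  step 2: ref 4 -> HIT, frames=[1,4] (faults so far: 2)
  step 3: ref 1 -> HIT, frames=[1,4] (faults so far: 2)
  step 4: ref 3 -> FAULT, evict 1, frames=[3,4] (faults so far: 3)
  step 5: ref 4 -> HIT, frames=[3,4] (faults so far: 3)
  step 6: ref 1 -> FAULT, evict 4, frames=[3,1] (faults so far: 4)
  step 7: ref 1 -> HIT, frames=[3,1] (faults so far: 4)
  step 8: ref 4 -> FAULT, evict 3, frames=[4,1] (faults so far: 5)
  step 9: ref 4 -> HIT, frames=[4,1] (faults so far: 5)
  step 10: ref 4 -> HIT, frames=[4,1] (faults so far: 5)
  step 11: ref 4 -> HIT, frames=[4,1] (faults so far: 5)
  step 12: ref 3 -> FAULT, evict 1, frames=[4,3] (faults so far: 6)
  step 13: ref 2 -> FAULT, evict 4, frames=[2,3] (faults so far: 7)
  step 14: ref 1 -> FAULT, evict 3, frames=[2,1] (faults so far: 8)
  step 15: ref 3 -> FAULT, evict 2, frames=[3,1] (faults so far: 9)
  FIFO total faults: 9
--- LRU ---
  step 0: ref 1 -> FAULT, frames=[1,-] (faults so far: 1)
  step 1: ref 4 -> FAULT, frames=[1,4] (faults so far: 2)
  step 2: ref 4 -> HIT, frames=[1,4] (faults so far: 2)
  step 3: ref 1 -> HIT, frames=[1,4] (faults so far: 2)
  step 4: ref 3 -> FAULT, evict 4, frames=[1,3] (faults so far: 3)
  step 5: ref 4 -> FAULT, evict 1, frames=[4,3] (faults so far: 4)
  step 6: ref 1 -> FAULT, evict 3, frames=[4,1] (faults so far: 5)
  step 7: ref 1 -> HIT, frames=[4,1] (faults so far: 5)
  step 8: ref 4 -> HIT, frames=[4,1] (faults so far: 5)
  step 9: ref 4 -> HIT, frames=[4,1] (faults so far: 5)
  step 10: ref 4 -> HIT, frames=[4,1] (faults so far: 5)
  step 11: ref 4 -> HIT, frames=[4,1] (faults so far: 5)
  step 12: ref 3 -> FAULT, evict 1, frames=[4,3] (faults so far: 6)
  step 13: ref 2 -> FAULT, evict 4, frames=[2,3] (faults so far: 7)
  step 14: ref 1 -> FAULT, evict 3, frames=[2,1] (faults so far: 8)
  step 15: ref 3 -> FAULT, evict 2, frames=[3,1] (faults so far: 9)
  LRU total faults: 9
--- Optimal ---
  step 0: ref 1 -> FAULT, frames=[1,-] (faults so far: 1)
  step 1: ref 4 -> FAULT, frames=[1,4] (faults so far: 2)
  step 2: ref 4 -> HIT, frames=[1,4] (faults so far: 2)
  step 3: ref 1 -> HIT, frames=[1,4] (faults so far: 2)
  step 4: ref 3 -> FAULT, evict 1, frames=[3,4] (faults so far: 3)
  step 5: ref 4 -> HIT, frames=[3,4] (faults so far: 3)
  step 6: ref 1 -> FAULT, evict 3, frames=[1,4] (faults so far: 4)
  step 7: ref 1 -> HIT, frames=[1,4] (faults so far: 4)
  step 8: ref 4 -> HIT, frames=[1,4] (faults so far: 4)
  step 9: ref 4 -> HIT, frames=[1,4] (faults so far: 4)
  step 10: ref 4 -> HIT, frames=[1,4] (faults so far: 4)
  step 11: ref 4 -> HIT, frames=[1,4] (faults so far: 4)
  step 12: ref 3 -> FAULT, evict 4, frames=[1,3] (faults so far: 5)
  step 13: ref 2 -> FAULT, evict 3, frames=[1,2] (faults so far: 6)
  step 14: ref 1 -> HIT, frames=[1,2] (faults so far: 6)
  step 15: ref 3 -> FAULT, evict 1, frames=[3,2] (faults so far: 7)
  Optimal total faults: 7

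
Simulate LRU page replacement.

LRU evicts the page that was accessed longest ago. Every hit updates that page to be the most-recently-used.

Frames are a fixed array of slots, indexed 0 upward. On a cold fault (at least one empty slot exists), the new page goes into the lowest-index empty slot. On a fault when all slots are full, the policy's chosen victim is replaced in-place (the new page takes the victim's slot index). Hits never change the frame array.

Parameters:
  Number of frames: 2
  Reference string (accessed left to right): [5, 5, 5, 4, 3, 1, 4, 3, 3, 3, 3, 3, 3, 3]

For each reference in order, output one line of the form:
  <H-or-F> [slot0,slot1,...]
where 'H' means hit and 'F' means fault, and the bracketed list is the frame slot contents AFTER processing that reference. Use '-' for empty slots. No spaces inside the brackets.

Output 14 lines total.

F [5,-]
H [5,-]
H [5,-]
F [5,4]
F [3,4]
F [3,1]
F [4,1]
F [4,3]
H [4,3]
H [4,3]
H [4,3]
H [4,3]
H [4,3]
H [4,3]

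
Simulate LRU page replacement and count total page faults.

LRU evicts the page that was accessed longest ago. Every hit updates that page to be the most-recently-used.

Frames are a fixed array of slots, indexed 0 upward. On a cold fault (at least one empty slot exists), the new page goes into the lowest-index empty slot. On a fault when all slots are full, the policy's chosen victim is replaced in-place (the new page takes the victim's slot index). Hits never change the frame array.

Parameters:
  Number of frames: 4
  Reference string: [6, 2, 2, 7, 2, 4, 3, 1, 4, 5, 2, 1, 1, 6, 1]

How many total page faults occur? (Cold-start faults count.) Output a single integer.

Step 0: ref 6 → FAULT, frames=[6,-,-,-]
Step 1: ref 2 → FAULT, frames=[6,2,-,-]
Step 2: ref 2 → HIT, frames=[6,2,-,-]
Step 3: ref 7 → FAULT, frames=[6,2,7,-]
Step 4: ref 2 → HIT, frames=[6,2,7,-]
Step 5: ref 4 → FAULT, frames=[6,2,7,4]
Step 6: ref 3 → FAULT (evict 6), frames=[3,2,7,4]
Step 7: ref 1 → FAULT (evict 7), frames=[3,2,1,4]
Step 8: ref 4 → HIT, frames=[3,2,1,4]
Step 9: ref 5 → FAULT (evict 2), frames=[3,5,1,4]
Step 10: ref 2 → FAULT (evict 3), frames=[2,5,1,4]
Step 11: ref 1 → HIT, frames=[2,5,1,4]
Step 12: ref 1 → HIT, frames=[2,5,1,4]
Step 13: ref 6 → FAULT (evict 4), frames=[2,5,1,6]
Step 14: ref 1 → HIT, frames=[2,5,1,6]
Total faults: 9

Answer: 9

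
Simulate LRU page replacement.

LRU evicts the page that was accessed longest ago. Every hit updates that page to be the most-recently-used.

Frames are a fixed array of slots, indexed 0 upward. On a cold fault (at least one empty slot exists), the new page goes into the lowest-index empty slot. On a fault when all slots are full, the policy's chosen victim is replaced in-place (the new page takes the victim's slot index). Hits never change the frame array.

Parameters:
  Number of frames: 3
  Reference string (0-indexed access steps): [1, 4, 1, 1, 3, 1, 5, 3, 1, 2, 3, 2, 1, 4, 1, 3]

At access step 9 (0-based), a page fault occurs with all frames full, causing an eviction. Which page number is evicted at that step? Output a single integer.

Answer: 5

Derivation:
Step 0: ref 1 -> FAULT, frames=[1,-,-]
Step 1: ref 4 -> FAULT, frames=[1,4,-]
Step 2: ref 1 -> HIT, frames=[1,4,-]
Step 3: ref 1 -> HIT, frames=[1,4,-]
Step 4: ref 3 -> FAULT, frames=[1,4,3]
Step 5: ref 1 -> HIT, frames=[1,4,3]
Step 6: ref 5 -> FAULT, evict 4, frames=[1,5,3]
Step 7: ref 3 -> HIT, frames=[1,5,3]
Step 8: ref 1 -> HIT, frames=[1,5,3]
Step 9: ref 2 -> FAULT, evict 5, frames=[1,2,3]
At step 9: evicted page 5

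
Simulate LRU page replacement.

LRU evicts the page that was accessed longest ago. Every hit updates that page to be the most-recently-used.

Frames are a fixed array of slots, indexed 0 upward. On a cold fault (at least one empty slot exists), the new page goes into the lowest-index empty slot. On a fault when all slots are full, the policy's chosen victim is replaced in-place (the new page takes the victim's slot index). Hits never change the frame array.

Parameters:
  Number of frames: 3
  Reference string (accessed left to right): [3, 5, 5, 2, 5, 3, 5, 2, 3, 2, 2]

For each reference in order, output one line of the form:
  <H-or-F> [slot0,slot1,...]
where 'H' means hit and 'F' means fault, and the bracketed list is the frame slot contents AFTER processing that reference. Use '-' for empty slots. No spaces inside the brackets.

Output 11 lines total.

F [3,-,-]
F [3,5,-]
H [3,5,-]
F [3,5,2]
H [3,5,2]
H [3,5,2]
H [3,5,2]
H [3,5,2]
H [3,5,2]
H [3,5,2]
H [3,5,2]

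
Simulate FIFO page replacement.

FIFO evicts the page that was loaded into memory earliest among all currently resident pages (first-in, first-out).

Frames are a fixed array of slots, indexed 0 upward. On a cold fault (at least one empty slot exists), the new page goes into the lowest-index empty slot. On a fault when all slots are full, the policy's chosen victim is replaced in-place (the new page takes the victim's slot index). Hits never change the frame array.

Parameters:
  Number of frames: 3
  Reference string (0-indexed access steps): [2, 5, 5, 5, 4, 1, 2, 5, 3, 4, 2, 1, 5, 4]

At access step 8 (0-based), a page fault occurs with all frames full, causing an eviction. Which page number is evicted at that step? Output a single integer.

Step 0: ref 2 -> FAULT, frames=[2,-,-]
Step 1: ref 5 -> FAULT, frames=[2,5,-]
Step 2: ref 5 -> HIT, frames=[2,5,-]
Step 3: ref 5 -> HIT, frames=[2,5,-]
Step 4: ref 4 -> FAULT, frames=[2,5,4]
Step 5: ref 1 -> FAULT, evict 2, frames=[1,5,4]
Step 6: ref 2 -> FAULT, evict 5, frames=[1,2,4]
Step 7: ref 5 -> FAULT, evict 4, frames=[1,2,5]
Step 8: ref 3 -> FAULT, evict 1, frames=[3,2,5]
At step 8: evicted page 1

Answer: 1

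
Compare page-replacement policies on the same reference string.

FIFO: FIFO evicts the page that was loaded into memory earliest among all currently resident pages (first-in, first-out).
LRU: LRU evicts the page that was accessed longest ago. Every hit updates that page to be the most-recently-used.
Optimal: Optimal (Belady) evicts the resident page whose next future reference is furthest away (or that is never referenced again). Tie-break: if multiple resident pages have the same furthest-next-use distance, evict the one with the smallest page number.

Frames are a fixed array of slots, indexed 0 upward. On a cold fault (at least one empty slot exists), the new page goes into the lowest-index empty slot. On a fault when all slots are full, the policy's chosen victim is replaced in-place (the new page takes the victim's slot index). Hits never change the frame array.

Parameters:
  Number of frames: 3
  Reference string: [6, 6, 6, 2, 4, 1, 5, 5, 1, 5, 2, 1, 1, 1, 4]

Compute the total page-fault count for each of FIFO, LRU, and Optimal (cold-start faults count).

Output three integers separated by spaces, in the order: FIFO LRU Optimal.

--- FIFO ---
  step 0: ref 6 -> FAULT, frames=[6,-,-] (faults so far: 1)
  step 1: ref 6 -> HIT, frames=[6,-,-] (faults so far: 1)
  step 2: ref 6 -> HIT, frames=[6,-,-] (faults so far: 1)
  step 3: ref 2 -> FAULT, frames=[6,2,-] (faults so far: 2)
  step 4: ref 4 -> FAULT, frames=[6,2,4] (faults so far: 3)
  step 5: ref 1 -> FAULT, evict 6, frames=[1,2,4] (faults so far: 4)
  step 6: ref 5 -> FAULT, evict 2, frames=[1,5,4] (faults so far: 5)
  step 7: ref 5 -> HIT, frames=[1,5,4] (faults so far: 5)
  step 8: ref 1 -> HIT, frames=[1,5,4] (faults so far: 5)
  step 9: ref 5 -> HIT, frames=[1,5,4] (faults so far: 5)
  step 10: ref 2 -> FAULT, evict 4, frames=[1,5,2] (faults so far: 6)
  step 11: ref 1 -> HIT, frames=[1,5,2] (faults so far: 6)
  step 12: ref 1 -> HIT, frames=[1,5,2] (faults so far: 6)
  step 13: ref 1 -> HIT, frames=[1,5,2] (faults so far: 6)
  step 14: ref 4 -> FAULT, evict 1, frames=[4,5,2] (faults so far: 7)
  FIFO total faults: 7
--- LRU ---
  step 0: ref 6 -> FAULT, frames=[6,-,-] (faults so far: 1)
  step 1: ref 6 -> HIT, frames=[6,-,-] (faults so far: 1)
  step 2: ref 6 -> HIT, frames=[6,-,-] (faults so far: 1)
  step 3: ref 2 -> FAULT, frames=[6,2,-] (faults so far: 2)
  step 4: ref 4 -> FAULT, frames=[6,2,4] (faults so far: 3)
  step 5: ref 1 -> FAULT, evict 6, frames=[1,2,4] (faults so far: 4)
  step 6: ref 5 -> FAULT, evict 2, frames=[1,5,4] (faults so far: 5)
  step 7: ref 5 -> HIT, frames=[1,5,4] (faults so far: 5)
  step 8: ref 1 -> HIT, frames=[1,5,4] (faults so far: 5)
  step 9: ref 5 -> HIT, frames=[1,5,4] (faults so far: 5)
  step 10: ref 2 -> FAULT, evict 4, frames=[1,5,2] (faults so far: 6)
  step 11: ref 1 -> HIT, frames=[1,5,2] (faults so far: 6)
  step 12: ref 1 -> HIT, frames=[1,5,2] (faults so far: 6)
  step 13: ref 1 -> HIT, frames=[1,5,2] (faults so far: 6)
  step 14: ref 4 -> FAULT, evict 5, frames=[1,4,2] (faults so far: 7)
  LRU total faults: 7
--- Optimal ---
  step 0: ref 6 -> FAULT, frames=[6,-,-] (faults so far: 1)
  step 1: ref 6 -> HIT, frames=[6,-,-] (faults so far: 1)
  step 2: ref 6 -> HIT, frames=[6,-,-] (faults so far: 1)
  step 3: ref 2 -> FAULT, frames=[6,2,-] (faults so far: 2)
  step 4: ref 4 -> FAULT, frames=[6,2,4] (faults so far: 3)
  step 5: ref 1 -> FAULT, evict 6, frames=[1,2,4] (faults so far: 4)
  step 6: ref 5 -> FAULT, evict 4, frames=[1,2,5] (faults so far: 5)
  step 7: ref 5 -> HIT, frames=[1,2,5] (faults so far: 5)
  step 8: ref 1 -> HIT, frames=[1,2,5] (faults so far: 5)
  step 9: ref 5 -> HIT, frames=[1,2,5] (faults so far: 5)
  step 10: ref 2 -> HIT, frames=[1,2,5] (faults so far: 5)
  step 11: ref 1 -> HIT, frames=[1,2,5] (faults so far: 5)
  step 12: ref 1 -> HIT, frames=[1,2,5] (faults so far: 5)
  step 13: ref 1 -> HIT, frames=[1,2,5] (faults so far: 5)
  step 14: ref 4 -> FAULT, evict 1, frames=[4,2,5] (faults so far: 6)
  Optimal total faults: 6

Answer: 7 7 6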